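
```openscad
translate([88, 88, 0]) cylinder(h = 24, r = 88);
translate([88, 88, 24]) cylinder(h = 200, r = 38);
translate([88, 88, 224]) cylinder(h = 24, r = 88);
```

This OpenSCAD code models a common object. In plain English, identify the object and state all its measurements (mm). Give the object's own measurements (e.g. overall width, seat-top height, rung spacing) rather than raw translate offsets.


A spool: two coaxial disc flanges of radius 88 mm and thickness 24 mm, joined by a core cylinder of radius 38 mm and height 200 mm. The lower flange rests on z = 0 and the three cylinders share a vertical axis.


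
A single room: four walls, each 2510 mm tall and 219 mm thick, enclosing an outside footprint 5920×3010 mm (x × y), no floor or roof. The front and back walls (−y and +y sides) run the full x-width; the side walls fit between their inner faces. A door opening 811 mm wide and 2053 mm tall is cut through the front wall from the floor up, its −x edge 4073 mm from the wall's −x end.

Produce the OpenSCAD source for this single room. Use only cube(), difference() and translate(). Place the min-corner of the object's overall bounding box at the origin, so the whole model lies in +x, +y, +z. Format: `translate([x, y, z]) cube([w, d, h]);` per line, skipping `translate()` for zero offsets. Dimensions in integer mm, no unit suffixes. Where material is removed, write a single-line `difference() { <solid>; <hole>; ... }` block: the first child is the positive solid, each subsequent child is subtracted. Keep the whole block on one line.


difference() { cube([5920, 219, 2510]); translate([4073, 0, 0]) cube([811, 219, 2053]); }
translate([0, 2791, 0]) cube([5920, 219, 2510]);
translate([0, 219, 0]) cube([219, 2572, 2510]);
translate([5701, 219, 0]) cube([219, 2572, 2510]);


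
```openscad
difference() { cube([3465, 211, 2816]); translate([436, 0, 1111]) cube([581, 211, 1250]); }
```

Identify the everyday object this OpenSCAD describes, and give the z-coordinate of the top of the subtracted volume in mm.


A wall with a window opening. The window head height is 2361 mm.

A wall with a rectangular opening subtracted — a window. Sill at z = 1111, opening 1250 mm tall, so the head is at 1111 + 1250 = 2361 mm.


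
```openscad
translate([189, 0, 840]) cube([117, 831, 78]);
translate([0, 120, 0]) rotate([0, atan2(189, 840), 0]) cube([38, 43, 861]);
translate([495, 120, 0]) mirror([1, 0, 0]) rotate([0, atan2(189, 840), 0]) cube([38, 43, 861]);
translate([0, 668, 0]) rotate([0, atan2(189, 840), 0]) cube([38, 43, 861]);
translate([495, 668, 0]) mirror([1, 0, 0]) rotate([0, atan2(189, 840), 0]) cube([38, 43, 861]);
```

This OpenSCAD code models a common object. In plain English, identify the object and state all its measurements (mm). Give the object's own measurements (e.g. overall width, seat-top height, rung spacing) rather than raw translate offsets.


A sawhorse. A 117×831×78 mm beam (x, y, z) sits on two A-frame leg pairs. Each pair is two raked legs of 38×43 mm section (43 mm along y) splaying symmetrically in x. Each leg rises 840 mm vertically over 189 mm of horizontal reach and is 861 mm long along its own axis. Every leg's outer bottom edge rests on the floor and its outer top edge meets a bottom edge of the beam — the left legs (tilting toward +x) meet the beam's −x bottom edge, the right legs (their mirror images, tilting toward −x) meet its +x bottom edge — so the leg tops tuck under the beam, the beam's underside is 840 mm above the floor, and the feet are 495 mm apart outside-to-outside with the beam centred between them. The two leg pairs are set in 120 mm from either end of the beam.


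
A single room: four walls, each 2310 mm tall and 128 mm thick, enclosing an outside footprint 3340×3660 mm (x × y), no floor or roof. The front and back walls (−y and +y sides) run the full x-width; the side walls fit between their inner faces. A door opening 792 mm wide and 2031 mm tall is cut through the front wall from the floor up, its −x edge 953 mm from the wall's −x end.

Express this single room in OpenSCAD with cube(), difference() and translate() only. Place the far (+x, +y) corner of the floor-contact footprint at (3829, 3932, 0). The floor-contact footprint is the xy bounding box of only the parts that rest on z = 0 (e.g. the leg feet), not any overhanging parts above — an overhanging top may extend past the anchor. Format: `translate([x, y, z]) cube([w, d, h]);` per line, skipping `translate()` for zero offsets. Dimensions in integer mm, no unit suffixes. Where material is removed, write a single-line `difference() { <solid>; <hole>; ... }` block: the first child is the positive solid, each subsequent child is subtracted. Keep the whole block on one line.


difference() { translate([489, 272, 0]) cube([3340, 128, 2310]); translate([1442, 272, 0]) cube([792, 128, 2031]); }
translate([489, 3804, 0]) cube([3340, 128, 2310]);
translate([489, 400, 0]) cube([128, 3404, 2310]);
translate([3701, 400, 0]) cube([128, 3404, 2310]);


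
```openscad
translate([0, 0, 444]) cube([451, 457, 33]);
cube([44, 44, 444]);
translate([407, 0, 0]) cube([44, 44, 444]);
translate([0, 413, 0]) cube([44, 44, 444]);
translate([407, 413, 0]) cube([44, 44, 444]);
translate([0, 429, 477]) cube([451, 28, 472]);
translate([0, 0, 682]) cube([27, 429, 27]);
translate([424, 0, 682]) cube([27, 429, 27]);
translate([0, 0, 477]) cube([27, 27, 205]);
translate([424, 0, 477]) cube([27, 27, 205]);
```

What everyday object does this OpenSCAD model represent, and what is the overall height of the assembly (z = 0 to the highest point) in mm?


A chair. The overall height is 949 mm.

A slab on four corner posts with a tall panel at the back — a chair. The seat slab sits at z = 444 with thickness 33, and the 472 mm backrest starts at the seat top, so the overall height is 444 + 33 + 472 = 949 mm.


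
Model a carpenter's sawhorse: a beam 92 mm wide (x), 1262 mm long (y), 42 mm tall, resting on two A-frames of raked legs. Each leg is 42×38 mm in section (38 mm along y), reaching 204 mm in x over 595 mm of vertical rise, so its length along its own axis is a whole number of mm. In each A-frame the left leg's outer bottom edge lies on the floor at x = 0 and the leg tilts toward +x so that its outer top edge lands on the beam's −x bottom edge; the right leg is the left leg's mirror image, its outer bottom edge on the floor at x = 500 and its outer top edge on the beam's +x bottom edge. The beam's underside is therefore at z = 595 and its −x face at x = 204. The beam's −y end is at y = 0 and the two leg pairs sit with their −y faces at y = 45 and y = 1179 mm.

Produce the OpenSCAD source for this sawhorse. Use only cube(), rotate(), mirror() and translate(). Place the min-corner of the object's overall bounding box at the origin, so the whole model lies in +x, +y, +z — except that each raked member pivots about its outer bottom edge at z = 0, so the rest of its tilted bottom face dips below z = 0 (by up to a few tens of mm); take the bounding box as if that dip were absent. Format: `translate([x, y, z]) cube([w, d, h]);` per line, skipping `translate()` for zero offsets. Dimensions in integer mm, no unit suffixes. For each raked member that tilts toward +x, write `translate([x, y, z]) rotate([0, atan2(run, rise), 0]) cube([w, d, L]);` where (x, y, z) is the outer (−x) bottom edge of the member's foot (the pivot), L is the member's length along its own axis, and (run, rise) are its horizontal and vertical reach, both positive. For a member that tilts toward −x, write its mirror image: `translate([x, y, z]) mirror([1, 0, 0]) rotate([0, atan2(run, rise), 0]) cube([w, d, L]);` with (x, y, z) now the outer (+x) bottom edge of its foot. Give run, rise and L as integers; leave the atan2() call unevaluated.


// leg length = √(204² + 595²) = 629
// right-leg outer foot x = 2·204 + 92 = 500
// beam min-corner = (204, 0, 595)
translate([204, 0, 595]) cube([92, 1262, 42]);
translate([0, 45, 0]) rotate([0, atan2(204, 595), 0]) cube([42, 38, 629]);
translate([500, 45, 0]) mirror([1, 0, 0]) rotate([0, atan2(204, 595), 0]) cube([42, 38, 629]);
translate([0, 1179, 0]) rotate([0, atan2(204, 595), 0]) cube([42, 38, 629]);
translate([500, 1179, 0]) mirror([1, 0, 0]) rotate([0, atan2(204, 595), 0]) cube([42, 38, 629]);


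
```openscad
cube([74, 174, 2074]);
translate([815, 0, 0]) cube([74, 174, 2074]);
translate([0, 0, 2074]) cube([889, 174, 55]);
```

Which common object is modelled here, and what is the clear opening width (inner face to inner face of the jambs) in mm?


A door frame. The clear opening width is 741 mm.

Two 2074 mm tall posts with a header on top — a door frame. The left jamb is 74 mm wide at x = 0; the right jamb starts at x = 815. The clear opening is 815 − 74 = 741 mm.


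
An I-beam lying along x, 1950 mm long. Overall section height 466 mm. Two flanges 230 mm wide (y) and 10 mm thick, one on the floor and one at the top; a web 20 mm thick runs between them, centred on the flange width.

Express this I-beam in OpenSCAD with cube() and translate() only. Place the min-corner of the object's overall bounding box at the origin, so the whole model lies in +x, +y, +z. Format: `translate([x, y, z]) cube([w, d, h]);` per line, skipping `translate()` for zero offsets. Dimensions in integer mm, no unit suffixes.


cube([1950, 230, 10]);
translate([0, 105, 10]) cube([1950, 20, 446]);
translate([0, 0, 456]) cube([1950, 230, 10]);


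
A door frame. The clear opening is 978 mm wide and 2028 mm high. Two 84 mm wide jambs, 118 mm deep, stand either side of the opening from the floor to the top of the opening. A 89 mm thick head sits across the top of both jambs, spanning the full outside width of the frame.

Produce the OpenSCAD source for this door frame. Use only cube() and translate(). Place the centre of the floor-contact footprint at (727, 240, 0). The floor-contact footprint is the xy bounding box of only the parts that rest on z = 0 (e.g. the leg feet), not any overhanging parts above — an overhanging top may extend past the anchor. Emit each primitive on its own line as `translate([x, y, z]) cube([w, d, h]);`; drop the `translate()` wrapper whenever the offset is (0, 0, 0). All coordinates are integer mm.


translate([154, 181, 0]) cube([84, 118, 2028]);
translate([1216, 181, 0]) cube([84, 118, 2028]);
translate([154, 181, 2028]) cube([1146, 118, 89]);


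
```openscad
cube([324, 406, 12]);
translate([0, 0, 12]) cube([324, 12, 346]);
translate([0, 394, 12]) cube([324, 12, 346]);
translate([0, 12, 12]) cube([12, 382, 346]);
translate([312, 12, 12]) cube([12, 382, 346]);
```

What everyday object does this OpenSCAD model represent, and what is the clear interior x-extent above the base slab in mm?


An open box. The internal width is 300 mm.

A 324×406 base slab with four walls standing on it — an open box. The base is 324 mm wide and the walls are 12 mm thick, so the internal width is 324 − 2 × 12 = 300 mm.


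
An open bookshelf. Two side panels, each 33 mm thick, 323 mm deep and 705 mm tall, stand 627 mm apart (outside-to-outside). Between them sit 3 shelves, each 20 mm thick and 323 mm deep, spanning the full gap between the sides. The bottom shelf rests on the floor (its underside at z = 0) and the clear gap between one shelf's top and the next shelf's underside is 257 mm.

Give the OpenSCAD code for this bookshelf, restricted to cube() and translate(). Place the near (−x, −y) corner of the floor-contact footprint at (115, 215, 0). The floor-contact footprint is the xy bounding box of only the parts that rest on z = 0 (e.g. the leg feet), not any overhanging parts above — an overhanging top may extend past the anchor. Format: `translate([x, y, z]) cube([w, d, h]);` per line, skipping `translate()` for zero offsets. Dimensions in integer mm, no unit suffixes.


translate([115, 215, 0]) cube([33, 323, 705]);
translate([709, 215, 0]) cube([33, 323, 705]);
translate([148, 215, 0]) cube([561, 323, 20]);
translate([148, 215, 277]) cube([561, 323, 20]);
translate([148, 215, 554]) cube([561, 323, 20]);


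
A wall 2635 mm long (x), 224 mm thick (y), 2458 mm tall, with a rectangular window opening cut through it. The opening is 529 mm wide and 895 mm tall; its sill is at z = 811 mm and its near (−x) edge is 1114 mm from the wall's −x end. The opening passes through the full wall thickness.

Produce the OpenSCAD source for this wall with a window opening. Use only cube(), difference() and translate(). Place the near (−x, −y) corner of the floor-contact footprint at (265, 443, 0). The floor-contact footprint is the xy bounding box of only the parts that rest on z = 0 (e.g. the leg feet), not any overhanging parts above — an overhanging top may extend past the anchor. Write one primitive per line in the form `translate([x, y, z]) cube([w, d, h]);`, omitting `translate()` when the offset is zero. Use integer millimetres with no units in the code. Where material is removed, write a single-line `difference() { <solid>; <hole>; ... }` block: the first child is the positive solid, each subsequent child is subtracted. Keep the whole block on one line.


difference() { translate([265, 443, 0]) cube([2635, 224, 2458]); translate([1379, 443, 811]) cube([529, 224, 895]); }


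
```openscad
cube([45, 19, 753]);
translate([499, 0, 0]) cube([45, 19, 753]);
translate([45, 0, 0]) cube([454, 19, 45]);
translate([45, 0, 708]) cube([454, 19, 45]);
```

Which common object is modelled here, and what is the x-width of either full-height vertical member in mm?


A picture frame. The border width is 45 mm.

Four thin pieces enclosing a rectangular opening — a picture frame. The two full-height stiles are 753 mm tall; the top rail sits at z = 708 and is 45 mm tall, so the border above the opening is 753 − 708 = 45 mm, matching the stile x-width.


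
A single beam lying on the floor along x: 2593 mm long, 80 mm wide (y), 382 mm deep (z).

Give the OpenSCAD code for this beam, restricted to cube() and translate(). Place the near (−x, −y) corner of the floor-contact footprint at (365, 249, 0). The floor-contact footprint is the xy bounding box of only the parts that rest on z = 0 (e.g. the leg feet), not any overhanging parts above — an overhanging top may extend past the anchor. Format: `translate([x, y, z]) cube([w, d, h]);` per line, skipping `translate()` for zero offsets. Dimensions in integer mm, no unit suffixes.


translate([365, 249, 0]) cube([2593, 80, 382]);


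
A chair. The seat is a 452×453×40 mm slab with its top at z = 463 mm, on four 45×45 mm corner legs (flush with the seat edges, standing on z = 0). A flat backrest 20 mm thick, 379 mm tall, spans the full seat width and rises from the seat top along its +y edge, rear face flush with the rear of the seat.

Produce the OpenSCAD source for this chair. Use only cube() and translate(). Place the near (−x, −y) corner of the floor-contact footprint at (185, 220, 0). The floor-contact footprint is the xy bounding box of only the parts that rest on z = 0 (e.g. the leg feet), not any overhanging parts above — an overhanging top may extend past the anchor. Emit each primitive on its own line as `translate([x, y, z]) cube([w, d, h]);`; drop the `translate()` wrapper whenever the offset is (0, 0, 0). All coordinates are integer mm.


// leg_h = 463 - 40 = 423
translate([185, 220, 423]) cube([452, 453, 40]);
translate([185, 220, 0]) cube([45, 45, 423]);
translate([592, 220, 0]) cube([45, 45, 423]);
translate([185, 628, 0]) cube([45, 45, 423]);
translate([592, 628, 0]) cube([45, 45, 423]);
translate([185, 653, 463]) cube([452, 20, 379]);


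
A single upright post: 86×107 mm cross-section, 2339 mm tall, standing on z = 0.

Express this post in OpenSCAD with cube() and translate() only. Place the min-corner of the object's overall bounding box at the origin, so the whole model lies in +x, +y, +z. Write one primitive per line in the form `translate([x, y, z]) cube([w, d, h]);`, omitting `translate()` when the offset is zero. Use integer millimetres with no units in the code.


cube([86, 107, 2339]);


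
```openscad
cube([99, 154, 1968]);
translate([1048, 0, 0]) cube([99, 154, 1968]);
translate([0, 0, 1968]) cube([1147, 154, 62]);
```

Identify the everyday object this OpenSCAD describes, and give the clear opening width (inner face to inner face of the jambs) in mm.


A door frame. The clear opening width is 949 mm.

Two 1968 mm tall posts with a header on top — a door frame. The left jamb is 99 mm wide at x = 0; the right jamb starts at x = 1048. The clear opening is 1048 − 99 = 949 mm.


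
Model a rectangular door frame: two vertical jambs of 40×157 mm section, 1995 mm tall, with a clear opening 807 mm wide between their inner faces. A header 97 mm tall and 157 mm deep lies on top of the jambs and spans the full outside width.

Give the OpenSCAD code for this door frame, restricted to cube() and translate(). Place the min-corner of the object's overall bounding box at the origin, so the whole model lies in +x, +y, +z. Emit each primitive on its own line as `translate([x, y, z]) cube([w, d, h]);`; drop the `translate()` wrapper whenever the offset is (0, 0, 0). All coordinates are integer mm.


cube([40, 157, 1995]);
translate([847, 0, 0]) cube([40, 157, 1995]);
translate([0, 0, 1995]) cube([887, 157, 97]);


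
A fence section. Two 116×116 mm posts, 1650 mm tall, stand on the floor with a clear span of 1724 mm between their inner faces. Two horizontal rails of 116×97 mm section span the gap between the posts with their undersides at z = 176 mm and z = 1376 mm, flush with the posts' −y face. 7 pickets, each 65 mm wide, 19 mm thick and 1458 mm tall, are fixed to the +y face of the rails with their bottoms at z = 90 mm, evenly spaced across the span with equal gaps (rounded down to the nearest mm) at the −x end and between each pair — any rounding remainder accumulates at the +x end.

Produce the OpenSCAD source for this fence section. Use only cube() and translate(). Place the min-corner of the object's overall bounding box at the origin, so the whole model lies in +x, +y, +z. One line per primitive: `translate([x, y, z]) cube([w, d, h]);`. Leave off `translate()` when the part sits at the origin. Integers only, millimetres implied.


cube([116, 116, 1650]);
translate([1840, 0, 0]) cube([116, 116, 1650]);
translate([116, 0, 176]) cube([1724, 116, 97]);
translate([116, 0, 1376]) cube([1724, 116, 97]);
translate([274, 116, 90]) cube([65, 19, 1458]);
translate([497, 116, 90]) cube([65, 19, 1458]);
translate([720, 116, 90]) cube([65, 19, 1458]);
translate([943, 116, 90]) cube([65, 19, 1458]);
translate([1166, 116, 90]) cube([65, 19, 1458]);
translate([1389, 116, 90]) cube([65, 19, 1458]);
translate([1612, 116, 90]) cube([65, 19, 1458]);


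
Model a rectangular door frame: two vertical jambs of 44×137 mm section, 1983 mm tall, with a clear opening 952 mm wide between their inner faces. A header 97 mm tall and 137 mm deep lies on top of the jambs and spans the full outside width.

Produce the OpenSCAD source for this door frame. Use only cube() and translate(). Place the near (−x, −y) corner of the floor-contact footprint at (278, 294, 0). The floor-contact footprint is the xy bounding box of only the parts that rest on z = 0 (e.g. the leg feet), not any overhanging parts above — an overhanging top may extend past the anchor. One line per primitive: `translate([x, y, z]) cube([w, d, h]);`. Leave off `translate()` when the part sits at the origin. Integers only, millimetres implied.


translate([278, 294, 0]) cube([44, 137, 1983]);
translate([1274, 294, 0]) cube([44, 137, 1983]);
translate([278, 294, 1983]) cube([1040, 137, 97]);


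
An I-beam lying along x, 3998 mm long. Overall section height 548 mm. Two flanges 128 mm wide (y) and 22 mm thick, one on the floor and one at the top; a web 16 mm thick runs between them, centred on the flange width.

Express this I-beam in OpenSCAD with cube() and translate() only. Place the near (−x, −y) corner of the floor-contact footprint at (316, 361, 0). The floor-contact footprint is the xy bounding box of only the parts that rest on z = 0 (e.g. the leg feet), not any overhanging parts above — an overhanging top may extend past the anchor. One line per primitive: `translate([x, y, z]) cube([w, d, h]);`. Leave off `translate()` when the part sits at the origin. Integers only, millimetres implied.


translate([316, 361, 0]) cube([3998, 128, 22]);
translate([316, 417, 22]) cube([3998, 16, 504]);
translate([316, 361, 526]) cube([3998, 128, 22]);


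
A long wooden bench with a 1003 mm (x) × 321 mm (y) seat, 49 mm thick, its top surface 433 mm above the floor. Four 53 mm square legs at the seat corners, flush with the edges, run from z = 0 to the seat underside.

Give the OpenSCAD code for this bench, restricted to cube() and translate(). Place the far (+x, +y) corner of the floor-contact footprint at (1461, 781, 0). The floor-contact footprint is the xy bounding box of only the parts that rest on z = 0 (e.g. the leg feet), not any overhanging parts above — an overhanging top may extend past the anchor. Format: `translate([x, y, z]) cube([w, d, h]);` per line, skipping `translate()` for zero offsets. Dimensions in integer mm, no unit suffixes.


translate([458, 460, 384]) cube([1003, 321, 49]);
translate([458, 460, 0]) cube([53, 53, 384]);
translate([458, 728, 0]) cube([53, 53, 384]);
translate([1408, 460, 0]) cube([53, 53, 384]);
translate([1408, 728, 0]) cube([53, 53, 384]);


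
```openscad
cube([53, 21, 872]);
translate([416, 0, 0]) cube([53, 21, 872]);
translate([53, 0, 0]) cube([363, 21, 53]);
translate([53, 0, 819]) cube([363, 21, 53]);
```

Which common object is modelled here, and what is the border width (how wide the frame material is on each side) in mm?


A picture frame. The border width is 53 mm.

Four thin pieces enclosing a rectangular opening — a picture frame. The two full-height stiles are 872 mm tall; the top rail sits at z = 819 and is 53 mm tall, so the border above the opening is 872 − 819 = 53 mm, matching the stile x-width.


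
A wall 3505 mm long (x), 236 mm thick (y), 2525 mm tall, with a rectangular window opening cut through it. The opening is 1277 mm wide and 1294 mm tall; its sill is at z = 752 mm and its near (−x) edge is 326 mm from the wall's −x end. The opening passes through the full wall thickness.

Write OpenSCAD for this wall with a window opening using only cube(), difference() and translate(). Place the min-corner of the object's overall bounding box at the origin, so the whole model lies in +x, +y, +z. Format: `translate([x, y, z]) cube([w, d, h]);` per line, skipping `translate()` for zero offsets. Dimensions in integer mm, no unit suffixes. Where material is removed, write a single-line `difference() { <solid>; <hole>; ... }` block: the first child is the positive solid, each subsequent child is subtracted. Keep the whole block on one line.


difference() { cube([3505, 236, 2525]); translate([326, 0, 752]) cube([1277, 236, 1294]); }


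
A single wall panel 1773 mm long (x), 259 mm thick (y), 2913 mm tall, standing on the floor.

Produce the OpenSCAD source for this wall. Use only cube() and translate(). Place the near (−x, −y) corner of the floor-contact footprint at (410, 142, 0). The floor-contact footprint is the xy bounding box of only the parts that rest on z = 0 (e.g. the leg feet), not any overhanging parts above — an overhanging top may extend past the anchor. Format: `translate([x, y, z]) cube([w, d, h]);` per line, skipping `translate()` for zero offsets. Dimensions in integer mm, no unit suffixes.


translate([410, 142, 0]) cube([1773, 259, 2913]);


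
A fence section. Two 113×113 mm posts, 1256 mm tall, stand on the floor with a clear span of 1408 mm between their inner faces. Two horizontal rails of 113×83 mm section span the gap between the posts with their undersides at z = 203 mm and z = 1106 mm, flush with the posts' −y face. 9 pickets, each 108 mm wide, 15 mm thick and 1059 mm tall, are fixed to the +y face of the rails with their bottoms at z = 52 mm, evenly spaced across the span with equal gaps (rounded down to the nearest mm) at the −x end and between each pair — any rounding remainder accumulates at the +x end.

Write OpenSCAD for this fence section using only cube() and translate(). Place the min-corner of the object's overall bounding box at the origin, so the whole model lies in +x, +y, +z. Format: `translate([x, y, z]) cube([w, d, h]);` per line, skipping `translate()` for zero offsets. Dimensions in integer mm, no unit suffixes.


cube([113, 113, 1256]);
translate([1521, 0, 0]) cube([113, 113, 1256]);
translate([113, 0, 203]) cube([1408, 113, 83]);
translate([113, 0, 1106]) cube([1408, 113, 83]);
translate([156, 113, 52]) cube([108, 15, 1059]);
translate([307, 113, 52]) cube([108, 15, 1059]);
translate([458, 113, 52]) cube([108, 15, 1059]);
translate([609, 113, 52]) cube([108, 15, 1059]);
translate([760, 113, 52]) cube([108, 15, 1059]);
translate([911, 113, 52]) cube([108, 15, 1059]);
translate([1062, 113, 52]) cube([108, 15, 1059]);
translate([1213, 113, 52]) cube([108, 15, 1059]);
translate([1364, 113, 52]) cube([108, 15, 1059]);


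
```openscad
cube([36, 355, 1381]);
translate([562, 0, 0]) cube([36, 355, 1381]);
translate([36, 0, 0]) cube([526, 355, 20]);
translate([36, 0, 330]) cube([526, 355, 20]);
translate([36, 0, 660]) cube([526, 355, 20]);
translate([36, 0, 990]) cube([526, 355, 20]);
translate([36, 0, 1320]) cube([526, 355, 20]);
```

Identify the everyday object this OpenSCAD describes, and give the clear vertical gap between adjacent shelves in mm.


A bookshelf. The clear shelf gap is 310 mm.

Two tall side panels with 5 horizontal boards between them — a bookshelf. The first two shelf undersides are at z = 0 and z = 330; with shelf thickness 20, the clear gap is 330 − 0 − 20 = 310 mm.


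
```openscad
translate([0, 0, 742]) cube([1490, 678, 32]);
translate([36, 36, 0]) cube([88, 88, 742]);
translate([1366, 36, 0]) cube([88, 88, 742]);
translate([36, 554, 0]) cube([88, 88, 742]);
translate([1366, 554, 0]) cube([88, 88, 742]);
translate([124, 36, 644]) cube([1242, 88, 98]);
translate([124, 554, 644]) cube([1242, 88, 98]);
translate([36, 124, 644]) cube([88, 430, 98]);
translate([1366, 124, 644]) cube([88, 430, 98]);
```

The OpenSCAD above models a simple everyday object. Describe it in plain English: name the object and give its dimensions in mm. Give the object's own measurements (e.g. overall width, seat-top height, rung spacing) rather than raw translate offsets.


A table: top 1490 mm (x) × 678 mm (y), 32 mm thick, upper face at z = 774 mm, on four 88×88 mm square legs, each inset 36 mm from the nearest pair of top edges from z = 0 to the bottom of the top. Four apron rails, 88 mm thick and 98 mm tall, run between adjacent legs with their top edges flush with the underside of the top and their outer faces flush with the legs' outer faces.


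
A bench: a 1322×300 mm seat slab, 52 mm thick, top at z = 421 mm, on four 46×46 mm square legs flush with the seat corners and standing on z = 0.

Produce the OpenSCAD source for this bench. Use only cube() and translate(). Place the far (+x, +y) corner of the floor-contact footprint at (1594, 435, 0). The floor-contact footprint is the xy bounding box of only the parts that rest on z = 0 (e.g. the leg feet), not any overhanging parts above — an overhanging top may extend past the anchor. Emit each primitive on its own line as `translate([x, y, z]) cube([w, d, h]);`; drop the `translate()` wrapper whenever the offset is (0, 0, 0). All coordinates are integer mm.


translate([272, 135, 369]) cube([1322, 300, 52]);
translate([272, 135, 0]) cube([46, 46, 369]);
translate([272, 389, 0]) cube([46, 46, 369]);
translate([1548, 135, 0]) cube([46, 46, 369]);
translate([1548, 389, 0]) cube([46, 46, 369]);


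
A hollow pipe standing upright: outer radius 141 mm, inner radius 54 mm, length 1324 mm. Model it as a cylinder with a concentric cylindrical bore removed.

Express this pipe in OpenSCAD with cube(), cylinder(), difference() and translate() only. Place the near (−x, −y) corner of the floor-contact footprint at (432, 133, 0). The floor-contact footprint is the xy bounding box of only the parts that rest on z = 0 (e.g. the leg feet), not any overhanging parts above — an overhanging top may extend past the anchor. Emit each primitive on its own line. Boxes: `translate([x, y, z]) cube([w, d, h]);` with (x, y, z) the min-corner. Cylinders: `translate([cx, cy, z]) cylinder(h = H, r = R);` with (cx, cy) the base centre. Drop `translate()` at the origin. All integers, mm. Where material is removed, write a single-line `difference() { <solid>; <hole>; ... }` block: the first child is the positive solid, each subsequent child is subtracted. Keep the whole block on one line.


difference() { translate([573, 274, 0]) cylinder(h = 1324, r = 141); translate([573, 274, 0]) cylinder(h = 1324, r = 54); }


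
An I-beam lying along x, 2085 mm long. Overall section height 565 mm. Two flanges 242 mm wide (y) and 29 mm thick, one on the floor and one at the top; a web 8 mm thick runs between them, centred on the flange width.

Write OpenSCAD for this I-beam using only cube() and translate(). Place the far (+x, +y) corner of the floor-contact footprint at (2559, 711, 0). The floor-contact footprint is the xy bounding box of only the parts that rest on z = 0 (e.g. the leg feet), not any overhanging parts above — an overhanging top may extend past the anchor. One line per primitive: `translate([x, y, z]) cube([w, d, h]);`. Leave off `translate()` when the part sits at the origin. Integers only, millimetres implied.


translate([474, 469, 0]) cube([2085, 242, 29]);
translate([474, 586, 29]) cube([2085, 8, 507]);
translate([474, 469, 536]) cube([2085, 242, 29]);


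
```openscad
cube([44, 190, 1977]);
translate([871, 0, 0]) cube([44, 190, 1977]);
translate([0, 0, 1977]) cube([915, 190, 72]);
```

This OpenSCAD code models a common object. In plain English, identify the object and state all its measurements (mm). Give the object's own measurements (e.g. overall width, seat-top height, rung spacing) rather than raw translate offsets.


A door frame. The clear opening is 827 mm wide and 1977 mm high. Two 44 mm wide jambs, 190 mm deep, stand either side of the opening from the floor to the top of the opening. A 72 mm thick head sits across the top of both jambs, spanning the full outside width of the frame.


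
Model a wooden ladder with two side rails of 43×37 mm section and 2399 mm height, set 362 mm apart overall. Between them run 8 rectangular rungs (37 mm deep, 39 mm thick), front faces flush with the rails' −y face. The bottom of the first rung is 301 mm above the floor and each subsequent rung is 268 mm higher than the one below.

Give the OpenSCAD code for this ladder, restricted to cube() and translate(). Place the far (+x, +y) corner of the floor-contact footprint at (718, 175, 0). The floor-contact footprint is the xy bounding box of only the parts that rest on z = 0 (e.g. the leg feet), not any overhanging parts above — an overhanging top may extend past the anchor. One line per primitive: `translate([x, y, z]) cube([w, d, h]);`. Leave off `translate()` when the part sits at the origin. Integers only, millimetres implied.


translate([356, 138, 0]) cube([43, 37, 2399]);
translate([675, 138, 0]) cube([43, 37, 2399]);
translate([399, 138, 301]) cube([276, 37, 39]);
translate([399, 138, 569]) cube([276, 37, 39]);
translate([399, 138, 837]) cube([276, 37, 39]);
translate([399, 138, 1105]) cube([276, 37, 39]);
translate([399, 138, 1373]) cube([276, 37, 39]);
translate([399, 138, 1641]) cube([276, 37, 39]);
translate([399, 138, 1909]) cube([276, 37, 39]);
translate([399, 138, 2177]) cube([276, 37, 39]);


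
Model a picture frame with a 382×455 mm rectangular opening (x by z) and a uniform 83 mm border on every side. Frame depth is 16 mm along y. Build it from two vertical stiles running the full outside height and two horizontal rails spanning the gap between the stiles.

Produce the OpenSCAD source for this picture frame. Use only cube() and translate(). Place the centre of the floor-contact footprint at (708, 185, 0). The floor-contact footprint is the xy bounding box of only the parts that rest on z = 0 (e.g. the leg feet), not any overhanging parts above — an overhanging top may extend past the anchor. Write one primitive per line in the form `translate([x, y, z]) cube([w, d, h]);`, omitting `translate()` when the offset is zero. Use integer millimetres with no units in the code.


translate([434, 177, 0]) cube([83, 16, 621]);
translate([899, 177, 0]) cube([83, 16, 621]);
translate([517, 177, 0]) cube([382, 16, 83]);
translate([517, 177, 538]) cube([382, 16, 83]);


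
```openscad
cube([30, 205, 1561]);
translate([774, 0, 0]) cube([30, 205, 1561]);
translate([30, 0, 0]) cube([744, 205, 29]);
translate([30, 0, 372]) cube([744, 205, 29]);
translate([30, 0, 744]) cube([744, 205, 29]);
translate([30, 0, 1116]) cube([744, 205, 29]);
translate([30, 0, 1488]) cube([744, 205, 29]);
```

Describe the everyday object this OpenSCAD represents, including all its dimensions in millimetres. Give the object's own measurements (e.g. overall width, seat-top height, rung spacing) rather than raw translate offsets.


An open bookshelf. Two side panels, each 30 mm thick, 205 mm deep and 1561 mm tall, stand 804 mm apart (outside-to-outside). Between them sit 5 shelves, each 29 mm thick and 205 mm deep, spanning the full gap between the sides. The bottom shelf rests on the floor (its underside at z = 0) and the clear gap between one shelf's top and the next shelf's underside is 343 mm.


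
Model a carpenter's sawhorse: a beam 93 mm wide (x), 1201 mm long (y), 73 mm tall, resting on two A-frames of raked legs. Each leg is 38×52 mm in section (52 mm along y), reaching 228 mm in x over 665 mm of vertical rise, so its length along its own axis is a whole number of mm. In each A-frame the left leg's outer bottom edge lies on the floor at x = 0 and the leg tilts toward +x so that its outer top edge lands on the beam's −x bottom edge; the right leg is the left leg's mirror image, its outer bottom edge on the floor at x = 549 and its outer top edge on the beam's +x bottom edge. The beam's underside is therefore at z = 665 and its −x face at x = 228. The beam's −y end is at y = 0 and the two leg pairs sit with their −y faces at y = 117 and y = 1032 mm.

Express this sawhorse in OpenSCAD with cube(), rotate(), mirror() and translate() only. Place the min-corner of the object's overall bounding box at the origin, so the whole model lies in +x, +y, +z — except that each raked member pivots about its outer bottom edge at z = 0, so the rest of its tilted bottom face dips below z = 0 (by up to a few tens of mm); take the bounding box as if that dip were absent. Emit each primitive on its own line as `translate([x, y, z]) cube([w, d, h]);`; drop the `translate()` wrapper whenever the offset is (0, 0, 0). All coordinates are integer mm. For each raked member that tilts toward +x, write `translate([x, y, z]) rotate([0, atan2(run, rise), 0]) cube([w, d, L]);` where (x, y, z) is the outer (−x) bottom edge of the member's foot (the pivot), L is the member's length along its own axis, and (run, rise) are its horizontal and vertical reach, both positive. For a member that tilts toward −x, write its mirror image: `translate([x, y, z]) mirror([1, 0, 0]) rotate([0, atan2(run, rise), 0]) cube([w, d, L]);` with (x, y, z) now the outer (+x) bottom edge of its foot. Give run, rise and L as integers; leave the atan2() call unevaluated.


translate([228, 0, 665]) cube([93, 1201, 73]);
translate([0, 117, 0]) rotate([0, atan2(228, 665), 0]) cube([38, 52, 703]);
translate([549, 117, 0]) mirror([1, 0, 0]) rotate([0, atan2(228, 665), 0]) cube([38, 52, 703]);
translate([0, 1032, 0]) rotate([0, atan2(228, 665), 0]) cube([38, 52, 703]);
translate([549, 1032, 0]) mirror([1, 0, 0]) rotate([0, atan2(228, 665), 0]) cube([38, 52, 703]);


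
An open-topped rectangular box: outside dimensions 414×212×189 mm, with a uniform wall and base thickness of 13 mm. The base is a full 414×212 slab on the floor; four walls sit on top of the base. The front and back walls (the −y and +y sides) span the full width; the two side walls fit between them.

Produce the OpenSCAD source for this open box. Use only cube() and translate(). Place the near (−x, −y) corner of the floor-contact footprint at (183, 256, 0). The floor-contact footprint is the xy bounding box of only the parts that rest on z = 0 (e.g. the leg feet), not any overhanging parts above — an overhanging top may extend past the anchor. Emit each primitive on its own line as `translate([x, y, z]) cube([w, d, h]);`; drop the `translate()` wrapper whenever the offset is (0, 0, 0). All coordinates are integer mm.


translate([183, 256, 0]) cube([414, 212, 13]);
translate([183, 256, 13]) cube([414, 13, 176]);
translate([183, 455, 13]) cube([414, 13, 176]);
translate([183, 269, 13]) cube([13, 186, 176]);
translate([584, 269, 13]) cube([13, 186, 176]);


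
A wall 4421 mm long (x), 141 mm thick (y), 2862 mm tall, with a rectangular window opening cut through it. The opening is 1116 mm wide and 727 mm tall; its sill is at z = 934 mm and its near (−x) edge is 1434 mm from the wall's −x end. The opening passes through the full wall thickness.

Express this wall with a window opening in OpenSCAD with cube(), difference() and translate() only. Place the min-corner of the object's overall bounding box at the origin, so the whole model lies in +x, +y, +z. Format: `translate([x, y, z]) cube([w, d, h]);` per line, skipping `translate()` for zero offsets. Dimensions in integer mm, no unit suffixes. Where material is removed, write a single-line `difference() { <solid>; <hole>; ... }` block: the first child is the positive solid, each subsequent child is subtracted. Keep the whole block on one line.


difference() { cube([4421, 141, 2862]); translate([1434, 0, 934]) cube([1116, 141, 727]); }


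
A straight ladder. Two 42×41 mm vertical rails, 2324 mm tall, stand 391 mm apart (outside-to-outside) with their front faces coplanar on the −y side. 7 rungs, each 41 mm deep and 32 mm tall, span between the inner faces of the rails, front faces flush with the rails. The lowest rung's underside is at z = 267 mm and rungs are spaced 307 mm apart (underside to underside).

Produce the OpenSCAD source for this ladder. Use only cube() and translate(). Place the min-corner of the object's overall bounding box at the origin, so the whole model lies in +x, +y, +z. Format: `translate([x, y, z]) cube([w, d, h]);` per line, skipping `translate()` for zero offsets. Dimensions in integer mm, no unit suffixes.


// rung span = 391 - 2*42 = 307
// rung[k] z = 267 + k*307
cube([42, 41, 2324]);
translate([349, 0, 0]) cube([42, 41, 2324]);
translate([42, 0, 267]) cube([307, 41, 32]);
translate([42, 0, 574]) cube([307, 41, 32]);
translate([42, 0, 881]) cube([307, 41, 32]);
translate([42, 0, 1188]) cube([307, 41, 32]);
translate([42, 0, 1495]) cube([307, 41, 32]);
translate([42, 0, 1802]) cube([307, 41, 32]);
translate([42, 0, 2109]) cube([307, 41, 32]);


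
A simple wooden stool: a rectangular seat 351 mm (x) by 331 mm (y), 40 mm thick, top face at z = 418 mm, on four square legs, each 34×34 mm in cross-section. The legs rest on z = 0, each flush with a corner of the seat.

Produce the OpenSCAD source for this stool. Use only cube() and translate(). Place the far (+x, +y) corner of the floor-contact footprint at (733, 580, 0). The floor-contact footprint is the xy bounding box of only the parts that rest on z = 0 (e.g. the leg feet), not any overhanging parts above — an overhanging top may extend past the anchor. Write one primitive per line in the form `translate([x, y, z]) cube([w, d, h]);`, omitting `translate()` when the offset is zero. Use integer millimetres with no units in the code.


// leg_h = 418 - 40 = 378
translate([382, 249, 378]) cube([351, 331, 40]);
translate([382, 249, 0]) cube([34, 34, 378]);
translate([699, 249, 0]) cube([34, 34, 378]);
translate([382, 546, 0]) cube([34, 34, 378]);
translate([699, 546, 0]) cube([34, 34, 378]);
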